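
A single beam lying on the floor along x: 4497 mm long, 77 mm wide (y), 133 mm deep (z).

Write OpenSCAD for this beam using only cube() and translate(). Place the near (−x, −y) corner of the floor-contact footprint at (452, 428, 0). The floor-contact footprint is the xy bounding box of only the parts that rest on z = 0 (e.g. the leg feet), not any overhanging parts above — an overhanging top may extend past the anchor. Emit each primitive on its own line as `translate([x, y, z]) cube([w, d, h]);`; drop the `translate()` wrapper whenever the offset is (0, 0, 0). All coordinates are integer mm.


translate([452, 428, 0]) cube([4497, 77, 133]);


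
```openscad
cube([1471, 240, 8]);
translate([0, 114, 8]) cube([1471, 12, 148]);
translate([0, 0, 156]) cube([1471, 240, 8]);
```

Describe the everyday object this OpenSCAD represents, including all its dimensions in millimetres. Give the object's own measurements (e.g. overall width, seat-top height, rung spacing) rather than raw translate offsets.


An I-beam lying along x, 1471 mm long. Overall section height 164 mm. Two flanges 240 mm wide (y) and 8 mm thick, one on the floor and one at the top; a web 12 mm thick runs between them, centred on the flange width.


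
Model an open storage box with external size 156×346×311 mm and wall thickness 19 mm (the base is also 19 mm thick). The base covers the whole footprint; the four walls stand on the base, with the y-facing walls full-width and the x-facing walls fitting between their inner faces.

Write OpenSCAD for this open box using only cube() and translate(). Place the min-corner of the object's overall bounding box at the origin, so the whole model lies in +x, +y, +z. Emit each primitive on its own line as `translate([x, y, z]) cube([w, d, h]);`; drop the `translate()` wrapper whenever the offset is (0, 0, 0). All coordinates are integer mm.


cube([156, 346, 19]);
translate([0, 0, 19]) cube([156, 19, 292]);
translate([0, 327, 19]) cube([156, 19, 292]);
translate([0, 19, 19]) cube([19, 308, 292]);
translate([137, 19, 19]) cube([19, 308, 292]);


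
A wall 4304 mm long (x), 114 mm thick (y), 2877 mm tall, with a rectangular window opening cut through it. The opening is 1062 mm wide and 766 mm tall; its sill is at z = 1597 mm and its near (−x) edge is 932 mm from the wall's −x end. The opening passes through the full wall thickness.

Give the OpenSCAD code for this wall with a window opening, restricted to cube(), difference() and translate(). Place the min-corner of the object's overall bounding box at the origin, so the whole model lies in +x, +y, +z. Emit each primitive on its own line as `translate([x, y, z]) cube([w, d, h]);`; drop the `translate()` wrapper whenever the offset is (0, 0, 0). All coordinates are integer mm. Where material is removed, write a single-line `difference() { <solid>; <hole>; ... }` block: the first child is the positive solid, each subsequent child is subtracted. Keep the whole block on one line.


difference() { cube([4304, 114, 2877]); translate([932, 0, 1597]) cube([1062, 114, 766]); }


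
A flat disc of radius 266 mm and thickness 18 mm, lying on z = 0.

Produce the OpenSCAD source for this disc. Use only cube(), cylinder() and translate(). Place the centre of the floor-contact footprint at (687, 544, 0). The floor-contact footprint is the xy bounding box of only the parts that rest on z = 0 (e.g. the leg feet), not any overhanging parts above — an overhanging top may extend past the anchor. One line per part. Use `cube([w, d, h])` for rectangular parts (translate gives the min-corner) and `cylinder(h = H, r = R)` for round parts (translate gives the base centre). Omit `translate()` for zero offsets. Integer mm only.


translate([687, 544, 0]) cylinder(h = 18, r = 266);


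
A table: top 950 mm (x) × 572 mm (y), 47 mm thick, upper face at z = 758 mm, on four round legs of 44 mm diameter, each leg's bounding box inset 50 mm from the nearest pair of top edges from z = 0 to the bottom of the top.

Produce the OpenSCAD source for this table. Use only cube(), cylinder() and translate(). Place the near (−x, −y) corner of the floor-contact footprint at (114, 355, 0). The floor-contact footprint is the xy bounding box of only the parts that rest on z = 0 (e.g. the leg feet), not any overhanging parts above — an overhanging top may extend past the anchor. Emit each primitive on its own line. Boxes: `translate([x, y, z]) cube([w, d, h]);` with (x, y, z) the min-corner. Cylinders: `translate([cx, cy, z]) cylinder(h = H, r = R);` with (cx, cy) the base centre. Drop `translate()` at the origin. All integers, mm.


translate([64, 305, 711]) cube([950, 572, 47]);
translate([136, 377, 0]) cylinder(h = 711, r = 22);
translate([942, 377, 0]) cylinder(h = 711, r = 22);
translate([136, 805, 0]) cylinder(h = 711, r = 22);
translate([942, 805, 0]) cylinder(h = 711, r = 22);


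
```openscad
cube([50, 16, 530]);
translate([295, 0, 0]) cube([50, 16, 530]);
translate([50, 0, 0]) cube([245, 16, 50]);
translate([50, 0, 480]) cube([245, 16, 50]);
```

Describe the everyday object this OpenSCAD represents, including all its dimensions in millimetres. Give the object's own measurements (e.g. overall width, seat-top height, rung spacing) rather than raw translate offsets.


A rectangular picture frame lying in the x–z plane (depth along y). The opening is 245 mm wide (x) by 430 mm tall (z), surrounded by a border 50 mm wide on all four sides. The frame is 16 mm deep and is made of two full-height vertical stiles with two horizontal rails fitted between them.


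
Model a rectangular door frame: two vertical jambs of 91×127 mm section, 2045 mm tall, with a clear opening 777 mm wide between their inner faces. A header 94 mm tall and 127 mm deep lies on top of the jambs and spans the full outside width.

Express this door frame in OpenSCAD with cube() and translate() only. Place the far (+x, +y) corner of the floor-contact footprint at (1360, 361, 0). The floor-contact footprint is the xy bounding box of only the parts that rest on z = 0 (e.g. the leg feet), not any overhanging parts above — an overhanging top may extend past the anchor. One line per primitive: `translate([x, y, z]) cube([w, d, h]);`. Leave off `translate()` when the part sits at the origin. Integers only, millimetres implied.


translate([401, 234, 0]) cube([91, 127, 2045]);
translate([1269, 234, 0]) cube([91, 127, 2045]);
translate([401, 234, 2045]) cube([959, 127, 94]);


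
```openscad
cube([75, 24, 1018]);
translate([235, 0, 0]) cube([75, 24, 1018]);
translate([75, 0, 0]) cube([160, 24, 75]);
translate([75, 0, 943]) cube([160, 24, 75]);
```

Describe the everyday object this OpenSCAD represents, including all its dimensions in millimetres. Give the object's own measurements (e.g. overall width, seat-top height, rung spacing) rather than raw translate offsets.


A rectangular picture frame lying in the x–z plane (depth along y). The opening is 160 mm wide (x) by 868 mm tall (z), surrounded by a border 75 mm wide on all four sides. The frame is 24 mm deep and is made of two full-height vertical stiles with two horizontal rails fitted between them.


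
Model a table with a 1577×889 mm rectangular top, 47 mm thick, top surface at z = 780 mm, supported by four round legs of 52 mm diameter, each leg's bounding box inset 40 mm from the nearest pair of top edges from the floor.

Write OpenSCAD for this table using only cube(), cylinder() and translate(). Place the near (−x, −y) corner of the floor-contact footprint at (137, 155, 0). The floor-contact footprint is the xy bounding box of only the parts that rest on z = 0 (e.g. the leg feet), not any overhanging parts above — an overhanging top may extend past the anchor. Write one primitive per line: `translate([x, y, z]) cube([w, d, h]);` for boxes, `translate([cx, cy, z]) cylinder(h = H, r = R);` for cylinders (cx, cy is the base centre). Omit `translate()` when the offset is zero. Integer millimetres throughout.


translate([97, 115, 733]) cube([1577, 889, 47]);
translate([163, 181, 0]) cylinder(h = 733, r = 26);
translate([1608, 181, 0]) cylinder(h = 733, r = 26);
translate([163, 938, 0]) cylinder(h = 733, r = 26);
translate([1608, 938, 0]) cylinder(h = 733, r = 26);


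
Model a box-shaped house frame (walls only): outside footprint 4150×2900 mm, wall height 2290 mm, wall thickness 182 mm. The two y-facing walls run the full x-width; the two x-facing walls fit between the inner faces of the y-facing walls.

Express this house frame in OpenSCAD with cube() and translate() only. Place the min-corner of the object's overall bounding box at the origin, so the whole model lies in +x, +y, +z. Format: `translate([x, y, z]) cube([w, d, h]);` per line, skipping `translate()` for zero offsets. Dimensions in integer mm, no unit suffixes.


cube([4150, 182, 2290]);
translate([0, 2718, 0]) cube([4150, 182, 2290]);
translate([0, 182, 0]) cube([182, 2536, 2290]);
translate([3968, 182, 0]) cube([182, 2536, 2290]);


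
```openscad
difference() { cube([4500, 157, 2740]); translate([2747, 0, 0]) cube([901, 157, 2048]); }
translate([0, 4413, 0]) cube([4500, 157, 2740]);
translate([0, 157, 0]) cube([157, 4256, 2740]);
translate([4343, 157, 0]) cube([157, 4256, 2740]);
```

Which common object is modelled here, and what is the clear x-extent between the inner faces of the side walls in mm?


A single room. The interior width is 4186 mm.

Four walls enclosing a rectangle with a door in the front wall — a room. Outside width 4500 minus two 157 mm walls gives 4186 mm.


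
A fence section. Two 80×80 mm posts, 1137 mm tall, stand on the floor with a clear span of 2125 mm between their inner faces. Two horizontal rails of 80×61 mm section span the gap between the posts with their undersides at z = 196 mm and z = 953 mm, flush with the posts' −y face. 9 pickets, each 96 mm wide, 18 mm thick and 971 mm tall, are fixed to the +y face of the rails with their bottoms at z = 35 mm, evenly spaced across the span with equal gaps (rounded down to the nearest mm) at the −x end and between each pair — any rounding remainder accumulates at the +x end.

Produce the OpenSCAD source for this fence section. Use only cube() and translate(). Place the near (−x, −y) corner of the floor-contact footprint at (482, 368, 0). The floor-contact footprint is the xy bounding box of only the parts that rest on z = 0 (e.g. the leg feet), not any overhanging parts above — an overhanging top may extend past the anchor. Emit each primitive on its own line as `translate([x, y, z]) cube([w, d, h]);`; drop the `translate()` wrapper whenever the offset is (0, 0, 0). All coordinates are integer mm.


translate([482, 368, 0]) cube([80, 80, 1137]);
translate([2687, 368, 0]) cube([80, 80, 1137]);
translate([562, 368, 196]) cube([2125, 80, 61]);
translate([562, 368, 953]) cube([2125, 80, 61]);
translate([688, 448, 35]) cube([96, 18, 971]);
translate([910, 448, 35]) cube([96, 18, 971]);
translate([1132, 448, 35]) cube([96, 18, 971]);
translate([1354, 448, 35]) cube([96, 18, 971]);
translate([1576, 448, 35]) cube([96, 18, 971]);
translate([1798, 448, 35]) cube([96, 18, 971]);
translate([2020, 448, 35]) cube([96, 18, 971]);
translate([2242, 448, 35]) cube([96, 18, 971]);
translate([2464, 448, 35]) cube([96, 18, 971]);


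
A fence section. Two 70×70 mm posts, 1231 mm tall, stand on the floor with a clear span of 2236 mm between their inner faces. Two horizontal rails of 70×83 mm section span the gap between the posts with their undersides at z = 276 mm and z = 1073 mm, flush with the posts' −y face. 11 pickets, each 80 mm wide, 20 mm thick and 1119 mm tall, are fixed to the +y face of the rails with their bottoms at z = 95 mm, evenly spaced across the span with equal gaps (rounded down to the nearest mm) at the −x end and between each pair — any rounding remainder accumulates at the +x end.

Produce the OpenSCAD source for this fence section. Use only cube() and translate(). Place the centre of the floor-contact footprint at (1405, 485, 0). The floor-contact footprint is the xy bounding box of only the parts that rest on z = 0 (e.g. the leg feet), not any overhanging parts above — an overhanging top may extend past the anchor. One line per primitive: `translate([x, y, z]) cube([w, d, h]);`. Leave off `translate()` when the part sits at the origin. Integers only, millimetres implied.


translate([217, 450, 0]) cube([70, 70, 1231]);
translate([2523, 450, 0]) cube([70, 70, 1231]);
translate([287, 450, 276]) cube([2236, 70, 83]);
translate([287, 450, 1073]) cube([2236, 70, 83]);
translate([400, 520, 95]) cube([80, 20, 1119]);
translate([593, 520, 95]) cube([80, 20, 1119]);
translate([786, 520, 95]) cube([80, 20, 1119]);
translate([979, 520, 95]) cube([80, 20, 1119]);
translate([1172, 520, 95]) cube([80, 20, 1119]);
translate([1365, 520, 95]) cube([80, 20, 1119]);
translate([1558, 520, 95]) cube([80, 20, 1119]);
translate([1751, 520, 95]) cube([80, 20, 1119]);
translate([1944, 520, 95]) cube([80, 20, 1119]);
translate([2137, 520, 95]) cube([80, 20, 1119]);
translate([2330, 520, 95]) cube([80, 20, 1119]);


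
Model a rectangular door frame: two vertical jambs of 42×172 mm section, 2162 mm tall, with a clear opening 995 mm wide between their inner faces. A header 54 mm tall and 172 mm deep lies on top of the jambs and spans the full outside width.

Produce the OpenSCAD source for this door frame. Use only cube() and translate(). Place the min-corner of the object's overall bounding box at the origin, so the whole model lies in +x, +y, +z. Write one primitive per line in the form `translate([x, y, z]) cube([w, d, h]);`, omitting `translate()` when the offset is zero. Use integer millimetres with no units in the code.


cube([42, 172, 2162]);
translate([1037, 0, 0]) cube([42, 172, 2162]);
translate([0, 0, 2162]) cube([1079, 172, 54]);


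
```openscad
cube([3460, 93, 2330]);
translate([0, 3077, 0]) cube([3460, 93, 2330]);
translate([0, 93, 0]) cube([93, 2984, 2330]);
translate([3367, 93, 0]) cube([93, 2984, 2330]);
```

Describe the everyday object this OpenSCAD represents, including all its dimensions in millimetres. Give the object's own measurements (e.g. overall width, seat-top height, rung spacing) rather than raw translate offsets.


The wall frame of a small rectangular building: four walls, each 2330 mm tall and 93 mm thick, enclosing a footprint 3460 mm (x) by 3170 mm (y) outside-to-outside, with no floor or roof. The front and back walls (the −y and +y sides) span the full width; the two side walls fit between them.


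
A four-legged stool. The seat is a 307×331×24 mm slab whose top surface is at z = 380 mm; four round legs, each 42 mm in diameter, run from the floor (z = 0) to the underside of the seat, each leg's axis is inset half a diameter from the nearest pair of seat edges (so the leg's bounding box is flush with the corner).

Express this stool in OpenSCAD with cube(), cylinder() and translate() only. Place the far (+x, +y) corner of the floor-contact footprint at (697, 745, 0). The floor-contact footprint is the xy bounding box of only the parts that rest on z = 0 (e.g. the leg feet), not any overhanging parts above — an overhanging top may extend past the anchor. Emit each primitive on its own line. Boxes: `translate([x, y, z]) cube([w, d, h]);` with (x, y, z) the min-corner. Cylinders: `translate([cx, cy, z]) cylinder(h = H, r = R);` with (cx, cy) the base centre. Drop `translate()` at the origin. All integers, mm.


// leg_h = 380 - 24 = 356
translate([390, 414, 356]) cube([307, 331, 24]);
translate([411, 435, 0]) cylinder(h = 356, r = 21);
translate([676, 435, 0]) cylinder(h = 356, r = 21);
translate([411, 724, 0]) cylinder(h = 356, r = 21);
translate([676, 724, 0]) cylinder(h = 356, r = 21);


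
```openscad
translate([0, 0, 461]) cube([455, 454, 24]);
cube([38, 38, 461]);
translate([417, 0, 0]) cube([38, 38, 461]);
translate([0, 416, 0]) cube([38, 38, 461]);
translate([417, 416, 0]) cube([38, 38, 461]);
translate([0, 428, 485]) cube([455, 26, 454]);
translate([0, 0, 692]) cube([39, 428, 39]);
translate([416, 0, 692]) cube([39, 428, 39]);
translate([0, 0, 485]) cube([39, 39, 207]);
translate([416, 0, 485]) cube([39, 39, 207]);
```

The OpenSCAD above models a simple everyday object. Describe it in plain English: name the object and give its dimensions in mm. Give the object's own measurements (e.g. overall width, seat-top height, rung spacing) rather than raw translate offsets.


A chair. The seat is a 455×454×24 mm slab with its top at z = 485 mm, on four 38×38 mm corner legs (flush with the seat edges, standing on z = 0). A flat backrest 26 mm thick, 454 mm tall, spans the full seat width and rises from the seat top along its +y edge, rear face flush with the rear of the seat. Two armrests of 39×39 mm section run along each side from the seat's front edge to the front of the backrest, top faces 246 mm above the seat top and outer faces flush with the seat's x-edges; a 39×39 mm post under the front of each armrest stands on the seat at the front corner.


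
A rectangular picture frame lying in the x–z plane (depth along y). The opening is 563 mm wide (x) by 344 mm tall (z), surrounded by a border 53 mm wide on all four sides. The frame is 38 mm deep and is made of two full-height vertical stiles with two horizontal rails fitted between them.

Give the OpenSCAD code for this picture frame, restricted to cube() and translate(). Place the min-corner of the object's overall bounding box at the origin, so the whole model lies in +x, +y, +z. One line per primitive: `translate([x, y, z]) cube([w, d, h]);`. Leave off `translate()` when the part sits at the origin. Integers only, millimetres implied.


cube([53, 38, 450]);
translate([616, 0, 0]) cube([53, 38, 450]);
translate([53, 0, 0]) cube([563, 38, 53]);
translate([53, 0, 397]) cube([563, 38, 53]);


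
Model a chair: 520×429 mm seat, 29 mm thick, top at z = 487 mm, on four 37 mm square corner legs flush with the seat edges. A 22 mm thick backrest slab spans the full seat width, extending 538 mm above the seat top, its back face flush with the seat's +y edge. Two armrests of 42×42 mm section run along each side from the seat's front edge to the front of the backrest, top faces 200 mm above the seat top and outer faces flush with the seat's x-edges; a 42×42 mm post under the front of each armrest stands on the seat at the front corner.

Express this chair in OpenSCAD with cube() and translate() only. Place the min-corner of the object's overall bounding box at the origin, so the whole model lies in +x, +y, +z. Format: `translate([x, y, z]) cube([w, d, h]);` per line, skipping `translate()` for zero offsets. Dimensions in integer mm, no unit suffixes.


translate([0, 0, 458]) cube([520, 429, 29]);
cube([37, 37, 458]);
translate([483, 0, 0]) cube([37, 37, 458]);
translate([0, 392, 0]) cube([37, 37, 458]);
translate([483, 392, 0]) cube([37, 37, 458]);
translate([0, 407, 487]) cube([520, 22, 538]);
translate([0, 0, 645]) cube([42, 407, 42]);
translate([478, 0, 645]) cube([42, 407, 42]);
translate([0, 0, 487]) cube([42, 42, 158]);
translate([478, 0, 487]) cube([42, 42, 158]);


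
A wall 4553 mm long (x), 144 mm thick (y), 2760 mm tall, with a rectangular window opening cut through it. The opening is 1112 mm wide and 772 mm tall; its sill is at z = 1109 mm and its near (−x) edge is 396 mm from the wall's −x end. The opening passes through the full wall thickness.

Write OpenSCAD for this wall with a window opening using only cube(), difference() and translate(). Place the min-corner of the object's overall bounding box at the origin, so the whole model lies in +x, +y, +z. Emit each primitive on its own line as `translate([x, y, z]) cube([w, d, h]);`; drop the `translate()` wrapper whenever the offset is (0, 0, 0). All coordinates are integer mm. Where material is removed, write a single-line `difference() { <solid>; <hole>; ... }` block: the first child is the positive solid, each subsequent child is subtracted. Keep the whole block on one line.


difference() { cube([4553, 144, 2760]); translate([396, 0, 1109]) cube([1112, 144, 772]); }


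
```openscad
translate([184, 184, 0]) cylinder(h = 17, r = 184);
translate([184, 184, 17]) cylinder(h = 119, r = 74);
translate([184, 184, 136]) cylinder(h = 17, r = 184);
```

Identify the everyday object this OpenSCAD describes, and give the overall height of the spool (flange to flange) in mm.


A spool. The overall height is 153 mm.

Three coaxial cylinders, large–small–large — a spool. Two 17 mm flanges and a 119 mm core give 17 + 119 + 17 = 153 mm.


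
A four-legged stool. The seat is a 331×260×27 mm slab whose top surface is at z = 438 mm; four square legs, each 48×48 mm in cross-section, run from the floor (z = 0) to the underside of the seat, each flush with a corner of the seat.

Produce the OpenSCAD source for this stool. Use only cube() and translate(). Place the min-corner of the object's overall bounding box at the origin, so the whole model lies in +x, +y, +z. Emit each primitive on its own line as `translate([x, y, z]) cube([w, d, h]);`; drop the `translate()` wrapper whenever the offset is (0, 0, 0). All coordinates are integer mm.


// leg_h = 438 - 27 = 411
translate([0, 0, 411]) cube([331, 260, 27]);
cube([48, 48, 411]);
translate([283, 0, 0]) cube([48, 48, 411]);
translate([0, 212, 0]) cube([48, 48, 411]);
translate([283, 212, 0]) cube([48, 48, 411]);


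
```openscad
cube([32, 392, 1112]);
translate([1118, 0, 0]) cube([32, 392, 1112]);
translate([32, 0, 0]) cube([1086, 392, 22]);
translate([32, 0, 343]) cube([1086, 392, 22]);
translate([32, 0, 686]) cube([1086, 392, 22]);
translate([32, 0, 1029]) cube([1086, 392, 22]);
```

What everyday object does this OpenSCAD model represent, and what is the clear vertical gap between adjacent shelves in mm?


A bookshelf. The clear shelf gap is 321 mm.

Two tall side panels with 4 horizontal boards between them — a bookshelf. The first two shelf undersides are at z = 0 and z = 343; with shelf thickness 22, the clear gap is 343 − 0 − 22 = 321 mm.


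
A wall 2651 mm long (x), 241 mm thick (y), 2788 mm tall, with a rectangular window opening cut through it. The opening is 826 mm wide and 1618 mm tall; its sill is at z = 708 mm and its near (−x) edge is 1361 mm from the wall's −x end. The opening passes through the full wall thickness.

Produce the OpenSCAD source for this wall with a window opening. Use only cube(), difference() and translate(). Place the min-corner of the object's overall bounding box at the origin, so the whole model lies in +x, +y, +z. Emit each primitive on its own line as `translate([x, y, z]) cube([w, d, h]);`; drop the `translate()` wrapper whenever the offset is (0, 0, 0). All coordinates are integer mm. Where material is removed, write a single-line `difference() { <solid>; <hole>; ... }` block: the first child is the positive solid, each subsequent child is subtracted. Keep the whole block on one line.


difference() { cube([2651, 241, 2788]); translate([1361, 0, 708]) cube([826, 241, 1618]); }


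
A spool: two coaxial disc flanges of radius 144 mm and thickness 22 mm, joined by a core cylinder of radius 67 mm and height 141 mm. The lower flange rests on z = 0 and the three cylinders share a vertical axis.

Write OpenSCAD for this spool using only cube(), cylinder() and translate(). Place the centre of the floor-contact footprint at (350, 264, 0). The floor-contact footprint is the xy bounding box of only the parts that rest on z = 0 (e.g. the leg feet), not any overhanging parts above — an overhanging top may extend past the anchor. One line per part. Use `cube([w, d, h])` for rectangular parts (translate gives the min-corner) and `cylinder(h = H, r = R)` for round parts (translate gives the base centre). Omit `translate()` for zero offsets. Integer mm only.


translate([350, 264, 0]) cylinder(h = 22, r = 144);
translate([350, 264, 22]) cylinder(h = 141, r = 67);
translate([350, 264, 163]) cylinder(h = 22, r = 144);


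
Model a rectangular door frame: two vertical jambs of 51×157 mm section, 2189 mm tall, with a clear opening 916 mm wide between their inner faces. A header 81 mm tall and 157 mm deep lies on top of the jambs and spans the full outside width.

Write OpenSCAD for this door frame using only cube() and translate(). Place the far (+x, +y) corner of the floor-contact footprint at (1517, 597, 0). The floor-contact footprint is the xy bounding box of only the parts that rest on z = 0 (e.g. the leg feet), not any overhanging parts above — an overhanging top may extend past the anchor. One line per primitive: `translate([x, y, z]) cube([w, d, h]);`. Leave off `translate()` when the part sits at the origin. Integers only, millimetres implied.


translate([499, 440, 0]) cube([51, 157, 2189]);
translate([1466, 440, 0]) cube([51, 157, 2189]);
translate([499, 440, 2189]) cube([1018, 157, 81]);


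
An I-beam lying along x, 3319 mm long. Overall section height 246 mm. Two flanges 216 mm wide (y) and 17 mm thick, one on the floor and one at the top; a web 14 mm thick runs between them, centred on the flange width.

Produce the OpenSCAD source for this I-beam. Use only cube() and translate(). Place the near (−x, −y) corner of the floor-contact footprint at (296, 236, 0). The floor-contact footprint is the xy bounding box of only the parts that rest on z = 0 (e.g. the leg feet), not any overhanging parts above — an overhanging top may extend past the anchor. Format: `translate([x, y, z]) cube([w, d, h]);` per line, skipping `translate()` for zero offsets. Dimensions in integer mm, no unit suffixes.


translate([296, 236, 0]) cube([3319, 216, 17]);
translate([296, 337, 17]) cube([3319, 14, 212]);
translate([296, 236, 229]) cube([3319, 216, 17]);


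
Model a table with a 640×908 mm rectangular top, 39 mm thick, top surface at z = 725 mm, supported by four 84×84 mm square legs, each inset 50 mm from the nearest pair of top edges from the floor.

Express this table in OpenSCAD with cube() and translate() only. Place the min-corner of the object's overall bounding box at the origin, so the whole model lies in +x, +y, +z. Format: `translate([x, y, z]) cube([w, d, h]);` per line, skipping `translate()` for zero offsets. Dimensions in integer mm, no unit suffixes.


translate([0, 0, 686]) cube([640, 908, 39]);
translate([50, 50, 0]) cube([84, 84, 686]);
translate([506, 50, 0]) cube([84, 84, 686]);
translate([50, 774, 0]) cube([84, 84, 686]);
translate([506, 774, 0]) cube([84, 84, 686]);


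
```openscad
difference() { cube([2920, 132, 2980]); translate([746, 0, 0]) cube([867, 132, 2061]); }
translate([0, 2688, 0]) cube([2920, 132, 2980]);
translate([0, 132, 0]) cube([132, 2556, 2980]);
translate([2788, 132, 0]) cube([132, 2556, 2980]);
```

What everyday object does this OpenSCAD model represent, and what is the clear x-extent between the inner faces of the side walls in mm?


A single room. The interior width is 2656 mm.

Four walls enclosing a rectangle with a door in the front wall — a room. Outside width 2920 minus two 132 mm walls gives 2656 mm.


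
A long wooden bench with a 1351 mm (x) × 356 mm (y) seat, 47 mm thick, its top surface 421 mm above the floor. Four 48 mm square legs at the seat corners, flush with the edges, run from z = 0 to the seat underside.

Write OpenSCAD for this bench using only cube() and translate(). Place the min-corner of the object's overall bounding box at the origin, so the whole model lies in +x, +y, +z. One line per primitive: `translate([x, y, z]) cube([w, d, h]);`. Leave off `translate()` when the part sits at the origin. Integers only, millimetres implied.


translate([0, 0, 374]) cube([1351, 356, 47]);
cube([48, 48, 374]);
translate([0, 308, 0]) cube([48, 48, 374]);
translate([1303, 0, 0]) cube([48, 48, 374]);
translate([1303, 308, 0]) cube([48, 48, 374]);


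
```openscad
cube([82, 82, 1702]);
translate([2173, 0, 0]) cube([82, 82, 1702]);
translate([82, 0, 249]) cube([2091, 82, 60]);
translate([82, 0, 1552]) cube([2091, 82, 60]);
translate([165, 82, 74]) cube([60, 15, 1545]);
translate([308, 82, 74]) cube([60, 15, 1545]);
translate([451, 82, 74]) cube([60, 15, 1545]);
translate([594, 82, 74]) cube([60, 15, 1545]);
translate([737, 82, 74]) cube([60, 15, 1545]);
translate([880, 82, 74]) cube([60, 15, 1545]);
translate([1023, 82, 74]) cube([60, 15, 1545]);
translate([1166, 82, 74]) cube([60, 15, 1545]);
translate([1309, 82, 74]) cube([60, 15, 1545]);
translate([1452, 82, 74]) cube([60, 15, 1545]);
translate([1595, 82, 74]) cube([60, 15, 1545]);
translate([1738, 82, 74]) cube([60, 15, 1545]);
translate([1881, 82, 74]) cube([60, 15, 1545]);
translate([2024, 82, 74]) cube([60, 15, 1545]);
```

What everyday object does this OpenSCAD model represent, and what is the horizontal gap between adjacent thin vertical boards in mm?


A fence section. The picket gap is 83 mm.

Two posts, two rails, 14 pickets — a fence section. Span 2091 mm holds 14 pickets of 60 mm with 15 equal gaps: ⌊(2091 − 14·60) / 15⌋ = 83 mm.


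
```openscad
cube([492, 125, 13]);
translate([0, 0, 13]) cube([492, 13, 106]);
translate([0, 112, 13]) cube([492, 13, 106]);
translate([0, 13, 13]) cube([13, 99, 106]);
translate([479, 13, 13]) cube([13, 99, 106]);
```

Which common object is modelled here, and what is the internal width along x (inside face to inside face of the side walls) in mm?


An open box. The internal width is 466 mm.

A 492×125 base slab with four walls standing on it — an open box. The base is 492 mm wide and the walls are 13 mm thick, so the internal width is 492 − 2 × 13 = 466 mm.


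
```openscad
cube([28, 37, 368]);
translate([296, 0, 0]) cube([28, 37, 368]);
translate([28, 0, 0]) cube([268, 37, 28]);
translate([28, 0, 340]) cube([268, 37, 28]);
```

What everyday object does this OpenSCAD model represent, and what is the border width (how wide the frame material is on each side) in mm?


A picture frame. The border width is 28 mm.

Four thin pieces enclosing a rectangular opening — a picture frame. The two full-height stiles are 368 mm tall; the top rail sits at z = 340 and is 28 mm tall, so the border above the opening is 368 − 340 = 28 mm, matching the stile x-width.


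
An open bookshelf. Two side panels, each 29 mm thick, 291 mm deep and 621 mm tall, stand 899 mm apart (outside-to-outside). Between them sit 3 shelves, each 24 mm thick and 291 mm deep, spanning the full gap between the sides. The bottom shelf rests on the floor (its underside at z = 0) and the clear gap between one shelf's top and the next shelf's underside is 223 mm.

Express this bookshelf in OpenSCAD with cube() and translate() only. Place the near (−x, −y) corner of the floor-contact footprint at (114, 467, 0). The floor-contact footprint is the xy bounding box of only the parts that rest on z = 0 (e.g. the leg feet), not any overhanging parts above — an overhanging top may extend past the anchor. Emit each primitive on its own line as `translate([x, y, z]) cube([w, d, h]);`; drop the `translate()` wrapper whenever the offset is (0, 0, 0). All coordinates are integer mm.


translate([114, 467, 0]) cube([29, 291, 621]);
translate([984, 467, 0]) cube([29, 291, 621]);
translate([143, 467, 0]) cube([841, 291, 24]);
translate([143, 467, 247]) cube([841, 291, 24]);
translate([143, 467, 494]) cube([841, 291, 24]);


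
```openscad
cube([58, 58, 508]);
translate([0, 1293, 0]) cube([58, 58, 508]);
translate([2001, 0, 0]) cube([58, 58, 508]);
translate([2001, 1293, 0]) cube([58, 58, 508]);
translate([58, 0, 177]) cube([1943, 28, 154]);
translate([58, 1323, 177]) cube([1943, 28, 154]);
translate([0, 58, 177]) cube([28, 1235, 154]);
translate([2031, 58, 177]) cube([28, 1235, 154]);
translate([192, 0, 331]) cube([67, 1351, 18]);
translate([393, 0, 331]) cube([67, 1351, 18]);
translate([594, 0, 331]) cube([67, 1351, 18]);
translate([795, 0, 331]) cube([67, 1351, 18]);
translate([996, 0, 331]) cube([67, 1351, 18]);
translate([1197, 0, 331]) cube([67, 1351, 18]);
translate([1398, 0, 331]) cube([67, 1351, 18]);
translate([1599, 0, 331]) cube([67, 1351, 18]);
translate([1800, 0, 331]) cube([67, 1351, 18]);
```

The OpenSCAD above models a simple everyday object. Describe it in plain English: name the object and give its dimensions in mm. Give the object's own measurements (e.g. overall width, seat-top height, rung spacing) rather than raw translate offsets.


A bed frame 2059 mm long (x) by 1351 mm wide (y). Four 58×58 mm corner posts, 508 mm tall, at the corners of the footprint. Four rails of 28 mm thickness and 154 mm height run between adjacent posts with their undersides at z = 177 mm, their outer faces flush with the outside of the frame (the two x-running rails run between the posts' inner faces; the two y-running rails run between the posts' inner faces). 9 slats, each 67 mm wide (x) and 18 mm thick, lie across the top of the two x-running rails, running the full 1351 mm width of the frame in y; along x they sit between the end posts with a 134 mm gap after the −x posts and between neighbouring slats and before the +x posts.


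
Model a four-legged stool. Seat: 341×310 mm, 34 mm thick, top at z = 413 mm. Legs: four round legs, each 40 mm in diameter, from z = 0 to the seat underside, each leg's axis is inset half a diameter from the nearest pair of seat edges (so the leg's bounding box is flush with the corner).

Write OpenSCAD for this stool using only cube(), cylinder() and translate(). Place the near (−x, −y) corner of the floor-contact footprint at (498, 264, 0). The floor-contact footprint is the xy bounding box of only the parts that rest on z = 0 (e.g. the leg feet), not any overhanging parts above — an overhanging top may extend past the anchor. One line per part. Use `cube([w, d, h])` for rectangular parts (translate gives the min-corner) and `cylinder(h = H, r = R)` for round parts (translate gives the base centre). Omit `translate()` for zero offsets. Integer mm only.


// leg_h = 413 - 34 = 379
translate([498, 264, 379]) cube([341, 310, 34]);
translate([518, 284, 0]) cylinder(h = 379, r = 20);
translate([819, 284, 0]) cylinder(h = 379, r = 20);
translate([518, 554, 0]) cylinder(h = 379, r = 20);
translate([819, 554, 0]) cylinder(h = 379, r = 20);


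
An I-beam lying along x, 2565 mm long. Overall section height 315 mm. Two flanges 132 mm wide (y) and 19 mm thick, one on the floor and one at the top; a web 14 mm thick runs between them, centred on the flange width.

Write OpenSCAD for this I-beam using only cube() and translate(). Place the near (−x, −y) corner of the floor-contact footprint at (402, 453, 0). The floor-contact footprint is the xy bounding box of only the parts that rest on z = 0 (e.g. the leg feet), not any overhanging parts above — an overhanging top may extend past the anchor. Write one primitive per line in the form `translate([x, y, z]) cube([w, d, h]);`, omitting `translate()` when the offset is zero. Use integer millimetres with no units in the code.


translate([402, 453, 0]) cube([2565, 132, 19]);
translate([402, 512, 19]) cube([2565, 14, 277]);
translate([402, 453, 296]) cube([2565, 132, 19]);


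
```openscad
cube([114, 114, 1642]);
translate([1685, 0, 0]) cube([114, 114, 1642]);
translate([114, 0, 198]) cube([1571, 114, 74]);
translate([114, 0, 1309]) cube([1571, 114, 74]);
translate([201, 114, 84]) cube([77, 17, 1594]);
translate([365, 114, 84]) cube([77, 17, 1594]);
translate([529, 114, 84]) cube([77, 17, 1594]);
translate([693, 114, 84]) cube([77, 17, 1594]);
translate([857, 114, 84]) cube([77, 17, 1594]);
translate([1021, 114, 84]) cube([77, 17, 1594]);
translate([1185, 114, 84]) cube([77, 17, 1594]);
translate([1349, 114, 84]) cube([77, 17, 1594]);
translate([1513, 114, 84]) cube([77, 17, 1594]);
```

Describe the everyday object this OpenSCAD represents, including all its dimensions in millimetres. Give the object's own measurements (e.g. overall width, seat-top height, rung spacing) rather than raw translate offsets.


A fence section. Two 114×114 mm posts, 1642 mm tall, stand on the floor with a clear span of 1571 mm between their inner faces. Two horizontal rails of 114×74 mm section span the gap between the posts with their undersides at z = 198 mm and z = 1309 mm, flush with the posts' −y face. 9 pickets, each 77 mm wide, 17 mm thick and 1594 mm tall, are fixed to the +y face of the rails with their bottoms at z = 84 mm, spaced across the span with a 87 mm gap after the −x post and between neighbouring pickets, with 95 mm left before the +x post.


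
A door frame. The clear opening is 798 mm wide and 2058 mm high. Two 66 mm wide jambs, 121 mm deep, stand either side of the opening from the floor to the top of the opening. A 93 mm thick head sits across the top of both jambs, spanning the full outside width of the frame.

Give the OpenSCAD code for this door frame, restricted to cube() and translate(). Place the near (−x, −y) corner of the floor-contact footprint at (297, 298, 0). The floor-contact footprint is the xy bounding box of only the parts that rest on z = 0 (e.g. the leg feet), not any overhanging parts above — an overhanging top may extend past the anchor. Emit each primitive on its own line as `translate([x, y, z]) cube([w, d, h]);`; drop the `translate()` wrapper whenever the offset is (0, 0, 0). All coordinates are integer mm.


translate([297, 298, 0]) cube([66, 121, 2058]);
translate([1161, 298, 0]) cube([66, 121, 2058]);
translate([297, 298, 2058]) cube([930, 121, 93]);


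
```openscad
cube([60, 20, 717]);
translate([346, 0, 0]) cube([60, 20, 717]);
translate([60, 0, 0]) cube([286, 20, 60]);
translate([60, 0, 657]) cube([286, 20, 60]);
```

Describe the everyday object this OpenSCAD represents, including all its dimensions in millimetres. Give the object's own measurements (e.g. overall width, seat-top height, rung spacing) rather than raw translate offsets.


A rectangular picture frame lying in the x–z plane (depth along y). The opening is 286 mm wide (x) by 597 mm tall (z), surrounded by a border 60 mm wide on all four sides. The frame is 20 mm deep and is made of two full-height vertical stiles with two horizontal rails fitted between them.


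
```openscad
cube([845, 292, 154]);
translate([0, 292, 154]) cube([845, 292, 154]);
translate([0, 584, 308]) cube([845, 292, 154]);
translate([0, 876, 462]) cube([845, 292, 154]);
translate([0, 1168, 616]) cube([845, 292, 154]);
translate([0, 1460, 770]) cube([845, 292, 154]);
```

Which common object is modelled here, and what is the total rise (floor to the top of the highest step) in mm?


A staircase. The total rise is 924 mm.

6 identical blocks, each offset up and back from the previous — a staircase. Each step is 154 mm tall and there are 6 of them, so the total rise is 6 × 154 = 924 mm.


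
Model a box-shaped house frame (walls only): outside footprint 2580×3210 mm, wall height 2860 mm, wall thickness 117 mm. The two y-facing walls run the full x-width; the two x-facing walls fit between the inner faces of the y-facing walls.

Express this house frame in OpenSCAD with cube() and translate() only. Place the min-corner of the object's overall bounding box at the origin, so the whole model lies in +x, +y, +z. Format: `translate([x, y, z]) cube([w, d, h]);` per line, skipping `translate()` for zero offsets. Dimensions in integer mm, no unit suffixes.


cube([2580, 117, 2860]);
translate([0, 3093, 0]) cube([2580, 117, 2860]);
translate([0, 117, 0]) cube([117, 2976, 2860]);
translate([2463, 117, 0]) cube([117, 2976, 2860]);


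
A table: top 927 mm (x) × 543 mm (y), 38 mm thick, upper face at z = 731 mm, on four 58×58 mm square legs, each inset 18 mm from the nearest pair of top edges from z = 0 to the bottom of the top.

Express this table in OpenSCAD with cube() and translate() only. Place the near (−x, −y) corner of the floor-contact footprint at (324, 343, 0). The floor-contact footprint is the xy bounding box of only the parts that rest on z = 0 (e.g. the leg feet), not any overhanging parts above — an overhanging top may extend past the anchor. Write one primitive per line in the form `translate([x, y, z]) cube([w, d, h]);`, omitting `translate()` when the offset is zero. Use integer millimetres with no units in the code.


translate([306, 325, 693]) cube([927, 543, 38]);
translate([324, 343, 0]) cube([58, 58, 693]);
translate([1157, 343, 0]) cube([58, 58, 693]);
translate([324, 792, 0]) cube([58, 58, 693]);
translate([1157, 792, 0]) cube([58, 58, 693]);
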